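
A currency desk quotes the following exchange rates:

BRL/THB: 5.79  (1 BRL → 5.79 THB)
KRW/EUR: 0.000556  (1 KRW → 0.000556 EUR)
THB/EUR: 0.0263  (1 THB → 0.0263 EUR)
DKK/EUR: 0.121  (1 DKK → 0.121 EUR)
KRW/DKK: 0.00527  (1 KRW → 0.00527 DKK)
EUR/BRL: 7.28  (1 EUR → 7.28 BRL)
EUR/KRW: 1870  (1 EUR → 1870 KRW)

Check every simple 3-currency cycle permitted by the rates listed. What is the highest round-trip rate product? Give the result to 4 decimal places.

DKK→EUR→KRW→DKK: 0.121 × 1870 × 0.00527 = 1.19244
THB→EUR→BRL→THB: 0.0263 × 7.28 × 5.79 = 1.10858
Maximum is DKK→EUR→KRW→DKK at 1.1924; arbitrage exists.

1.1924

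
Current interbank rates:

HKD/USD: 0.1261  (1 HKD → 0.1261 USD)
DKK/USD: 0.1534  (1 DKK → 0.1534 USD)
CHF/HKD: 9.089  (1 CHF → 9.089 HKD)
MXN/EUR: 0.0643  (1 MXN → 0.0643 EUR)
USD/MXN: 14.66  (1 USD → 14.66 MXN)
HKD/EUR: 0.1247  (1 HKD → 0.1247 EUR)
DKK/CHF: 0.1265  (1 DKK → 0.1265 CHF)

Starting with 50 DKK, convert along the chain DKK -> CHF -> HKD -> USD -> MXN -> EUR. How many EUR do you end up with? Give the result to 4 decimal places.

50 DKK × 0.1265 = 6.325 CHF
6.325 CHF × 9.089 = 57.487925 HKD
57.487925 HKD × 0.1261 = 7.2492273425 USD
7.2492273425 USD × 14.66 = 106.27367284105 MXN
106.27367284105 MXN × 0.0643 = 6.833397163679515 EUR

6.8334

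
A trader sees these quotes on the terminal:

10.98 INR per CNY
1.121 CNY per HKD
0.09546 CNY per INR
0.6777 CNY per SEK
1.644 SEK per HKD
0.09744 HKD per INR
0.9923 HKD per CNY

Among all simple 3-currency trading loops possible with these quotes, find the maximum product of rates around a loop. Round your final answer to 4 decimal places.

1.1993

CNY→INR→HKD→CNY: 10.98 × 0.09744 × 1.121 = 1.19935
CNY→HKD→SEK→CNY: 0.9923 × 1.644 × 0.6777 = 1.10556
Maximum is CNY→INR→HKD→CNY at 1.1993; arbitrage exists.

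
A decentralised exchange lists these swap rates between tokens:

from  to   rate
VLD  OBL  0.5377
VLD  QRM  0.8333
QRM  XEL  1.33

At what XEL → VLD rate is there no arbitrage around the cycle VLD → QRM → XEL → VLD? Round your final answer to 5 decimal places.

Known legs of the cycle: 0.8333 × 1.33 = 1.108289
For no arbitrage the full-cycle product must be 1, so the missing rate is 1 / 1.108289 ≈ 0.9022917.

0.90229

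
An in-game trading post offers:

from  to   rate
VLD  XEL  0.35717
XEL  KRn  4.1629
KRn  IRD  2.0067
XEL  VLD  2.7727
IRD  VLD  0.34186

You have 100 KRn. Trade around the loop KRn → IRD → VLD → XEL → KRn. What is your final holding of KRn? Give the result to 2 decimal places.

100 KRn × 2.0067 = 200.67 IRD
200.67 IRD × 0.34186 = 68.6010462 VLD
68.6010462 VLD × 0.35717 = 24.502235671254 XEL
24.502235671254 XEL × 4.1629 = 102.0003568758632766 KRn

102.00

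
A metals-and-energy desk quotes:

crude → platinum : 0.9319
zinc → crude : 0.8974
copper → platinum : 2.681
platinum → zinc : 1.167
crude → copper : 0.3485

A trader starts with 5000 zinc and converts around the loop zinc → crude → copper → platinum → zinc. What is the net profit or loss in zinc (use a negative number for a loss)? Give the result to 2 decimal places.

-107.55

5000 zinc × 0.8974 = 4487 crude
4487 crude × 0.3485 = 1563.7195 copper
1563.7195 copper × 2.681 = 4192.3319795 platinum
4192.3319795 platinum × 1.167 = 4892.4514200765 zinc
Net change: 4892.4514200765 − 5000 = -107.5485799235 zinc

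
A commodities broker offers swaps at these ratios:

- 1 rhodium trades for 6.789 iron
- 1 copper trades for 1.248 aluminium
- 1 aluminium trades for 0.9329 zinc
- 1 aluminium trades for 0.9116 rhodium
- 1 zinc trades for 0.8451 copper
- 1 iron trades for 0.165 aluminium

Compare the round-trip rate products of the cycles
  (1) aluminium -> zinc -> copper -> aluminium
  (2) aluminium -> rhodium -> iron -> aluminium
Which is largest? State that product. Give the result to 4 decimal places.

(1) 0.9329 × 0.8451 × 1.248 = 0.98392
(2) 0.9116 × 6.789 × 0.165 = 1.02116
Highest is cycle (2) at 1.0212 (>1, arbitrage).

1.0212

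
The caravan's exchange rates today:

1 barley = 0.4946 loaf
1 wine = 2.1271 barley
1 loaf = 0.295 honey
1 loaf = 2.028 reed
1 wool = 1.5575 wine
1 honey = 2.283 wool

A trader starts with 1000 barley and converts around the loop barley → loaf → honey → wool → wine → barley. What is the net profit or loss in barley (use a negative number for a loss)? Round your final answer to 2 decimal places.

103.57

1000 barley × 0.4946 = 494.6 loaf
494.6 loaf × 0.295 = 145.907 honey
145.907 honey × 2.283 = 333.105681 wool
333.105681 wool × 1.5575 = 518.8120981575 wine
518.8120981575 wine × 2.1271 = 1103.56521399081825 barley
Net change: 1103.56521399081825 − 1000 = 103.56521399081825 barley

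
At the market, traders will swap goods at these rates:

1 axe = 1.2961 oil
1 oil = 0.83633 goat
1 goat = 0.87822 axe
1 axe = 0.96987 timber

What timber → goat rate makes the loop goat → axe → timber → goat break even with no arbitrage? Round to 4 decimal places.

1.1740

Known legs of the cycle: 0.87822 × 0.96987 = 0.8517592314
For no arbitrage the full-cycle product must be 1, so the missing rate is 1 / 0.8517592314 ≈ 1.174041.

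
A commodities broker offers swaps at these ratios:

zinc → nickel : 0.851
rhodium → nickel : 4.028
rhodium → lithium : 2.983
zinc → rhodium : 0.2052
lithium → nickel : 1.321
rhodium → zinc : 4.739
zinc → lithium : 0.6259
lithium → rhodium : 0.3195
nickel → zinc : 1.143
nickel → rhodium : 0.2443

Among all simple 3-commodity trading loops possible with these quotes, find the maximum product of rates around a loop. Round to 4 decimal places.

0.9852

nickel→rhodium→zinc→nickel: 0.2443 × 4.739 × 0.851 = 0.98523
nickel→rhodium→lithium→nickel: 0.2443 × 2.983 × 1.321 = 0.96267
rhodium→zinc→lithium→rhodium: 4.739 × 0.6259 × 0.3195 = 0.94768
nickel→zinc→lithium→nickel: 1.143 × 0.6259 × 1.321 = 0.94505
nickel→zinc→rhodium→nickel: 1.143 × 0.2052 × 4.028 = 0.94474
Maximum is nickel→rhodium→zinc→nickel at 0.9852; no arbitrage — every cycle loses value.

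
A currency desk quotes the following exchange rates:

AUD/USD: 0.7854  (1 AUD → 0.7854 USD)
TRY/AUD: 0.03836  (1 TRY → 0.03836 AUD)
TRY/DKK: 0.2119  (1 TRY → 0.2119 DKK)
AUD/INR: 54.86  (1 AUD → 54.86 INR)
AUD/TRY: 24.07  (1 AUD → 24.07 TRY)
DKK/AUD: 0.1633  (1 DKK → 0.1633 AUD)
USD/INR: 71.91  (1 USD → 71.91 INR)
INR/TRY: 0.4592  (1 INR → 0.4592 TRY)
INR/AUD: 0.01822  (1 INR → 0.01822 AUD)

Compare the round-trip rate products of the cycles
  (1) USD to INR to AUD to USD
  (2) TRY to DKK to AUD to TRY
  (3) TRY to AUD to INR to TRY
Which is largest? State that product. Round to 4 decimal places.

(1) 71.91 × 0.01822 × 0.7854 = 1.02903
(2) 0.2119 × 0.1633 × 24.07 = 0.83290
(3) 0.03836 × 54.86 × 0.4592 = 0.96635
Highest is cycle (1) at 1.0290 (>1, arbitrage).

1.0290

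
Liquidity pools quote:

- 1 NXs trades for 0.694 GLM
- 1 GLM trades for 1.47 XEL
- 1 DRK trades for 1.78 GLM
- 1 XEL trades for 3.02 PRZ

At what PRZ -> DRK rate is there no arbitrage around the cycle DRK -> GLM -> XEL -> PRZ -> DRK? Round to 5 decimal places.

Known legs of the cycle: 1.78 × 1.47 × 3.02 = 7.902132
For no arbitrage the full-cycle product must be 1, so the missing rate is 1 / 7.902132 ≈ 0.1265481.

0.12655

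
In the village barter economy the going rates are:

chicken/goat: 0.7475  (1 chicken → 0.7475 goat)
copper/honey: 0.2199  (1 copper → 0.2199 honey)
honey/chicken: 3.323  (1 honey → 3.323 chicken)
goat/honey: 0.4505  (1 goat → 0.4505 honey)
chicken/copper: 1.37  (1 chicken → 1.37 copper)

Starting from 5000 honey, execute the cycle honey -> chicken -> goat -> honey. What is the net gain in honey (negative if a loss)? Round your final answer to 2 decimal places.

595.08

5000 honey × 3.323 = 16615 chicken
16615 chicken × 0.7475 = 12419.7125 goat
12419.7125 goat × 0.4505 = 5595.08048125 honey
Net change: 5595.08048125 − 5000 = 595.08048125 honey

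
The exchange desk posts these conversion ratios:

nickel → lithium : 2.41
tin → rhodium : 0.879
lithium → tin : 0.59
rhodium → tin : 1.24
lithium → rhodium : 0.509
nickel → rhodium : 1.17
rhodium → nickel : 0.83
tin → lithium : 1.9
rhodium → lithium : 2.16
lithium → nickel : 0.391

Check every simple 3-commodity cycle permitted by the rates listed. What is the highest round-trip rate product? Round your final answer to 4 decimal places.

1.1992

lithium→rhodium→tin→lithium: 0.509 × 1.24 × 1.9 = 1.19920
lithium→tin→rhodium→lithium: 0.59 × 0.879 × 2.16 = 1.12020
lithium→rhodium→nickel→lithium: 0.509 × 0.83 × 2.41 = 1.01815
lithium→nickel→rhodium→lithium: 0.391 × 1.17 × 2.16 = 0.98814
Maximum is lithium→rhodium→tin→lithium at 1.1992; arbitrage exists.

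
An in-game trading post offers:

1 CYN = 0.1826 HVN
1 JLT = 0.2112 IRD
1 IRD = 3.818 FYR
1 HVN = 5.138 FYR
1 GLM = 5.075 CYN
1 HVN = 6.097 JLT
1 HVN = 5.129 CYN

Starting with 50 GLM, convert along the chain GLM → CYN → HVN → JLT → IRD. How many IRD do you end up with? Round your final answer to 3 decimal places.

59.665

50 GLM × 5.075 = 253.75 CYN
253.75 CYN × 0.1826 = 46.33475 HVN
46.33475 HVN × 6.097 = 282.50297075 JLT
282.50297075 JLT × 0.2112 = 59.6646274224 IRD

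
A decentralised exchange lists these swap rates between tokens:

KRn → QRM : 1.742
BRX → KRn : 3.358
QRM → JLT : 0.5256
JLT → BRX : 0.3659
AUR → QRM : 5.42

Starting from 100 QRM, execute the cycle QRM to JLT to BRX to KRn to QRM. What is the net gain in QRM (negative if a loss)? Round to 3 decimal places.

12.498

100 QRM × 0.5256 = 52.56 JLT
52.56 JLT × 0.3659 = 19.231704 BRX
19.231704 BRX × 3.358 = 64.580062032 KRn
64.580062032 KRn × 1.742 = 112.498468059744 QRM
Net change: 112.498468059744 − 100 = 12.498468059744 QRM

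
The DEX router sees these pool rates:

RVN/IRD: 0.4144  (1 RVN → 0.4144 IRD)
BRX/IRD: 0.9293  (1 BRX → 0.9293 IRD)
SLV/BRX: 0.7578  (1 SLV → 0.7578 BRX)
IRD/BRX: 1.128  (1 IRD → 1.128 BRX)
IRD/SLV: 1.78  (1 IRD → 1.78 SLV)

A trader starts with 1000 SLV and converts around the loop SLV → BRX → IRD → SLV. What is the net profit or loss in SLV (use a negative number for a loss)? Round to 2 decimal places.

1000 SLV × 0.7578 = 757.8 BRX
757.8 BRX × 0.9293 = 704.22354 IRD
704.22354 IRD × 1.78 = 1253.5179012 SLV
Net change: 1253.5179012 − 1000 = 253.5179012 SLV

253.52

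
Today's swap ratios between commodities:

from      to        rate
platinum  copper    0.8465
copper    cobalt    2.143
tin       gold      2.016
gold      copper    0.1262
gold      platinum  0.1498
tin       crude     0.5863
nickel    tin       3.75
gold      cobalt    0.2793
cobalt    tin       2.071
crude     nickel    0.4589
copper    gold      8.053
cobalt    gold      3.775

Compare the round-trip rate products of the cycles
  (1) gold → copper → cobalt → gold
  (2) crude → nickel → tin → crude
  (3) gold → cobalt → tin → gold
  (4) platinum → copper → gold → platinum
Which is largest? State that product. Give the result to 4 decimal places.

(1) 0.1262 × 2.143 × 3.775 = 1.02094
(2) 0.4589 × 3.75 × 0.5863 = 1.00895
(3) 0.2793 × 2.071 × 2.016 = 1.16612
(4) 0.8465 × 8.053 × 0.1498 = 1.02117
Highest is cycle (3) at 1.1661 (>1, arbitrage).

1.1661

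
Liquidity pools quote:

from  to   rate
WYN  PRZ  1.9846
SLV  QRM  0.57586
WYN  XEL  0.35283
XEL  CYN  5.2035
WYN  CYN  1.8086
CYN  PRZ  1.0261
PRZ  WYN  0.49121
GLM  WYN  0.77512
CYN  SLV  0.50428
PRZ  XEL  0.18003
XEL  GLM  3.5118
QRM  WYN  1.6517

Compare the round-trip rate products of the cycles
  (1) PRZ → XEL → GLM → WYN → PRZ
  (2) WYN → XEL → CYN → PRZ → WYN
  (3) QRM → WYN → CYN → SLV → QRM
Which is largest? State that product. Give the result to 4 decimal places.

(1) 0.18003 × 3.5118 × 0.77512 × 1.9846 = 0.97256
(2) 0.35283 × 5.2035 × 1.0261 × 0.49121 = 0.92538
(3) 1.6517 × 1.8086 × 0.50428 × 0.57586 = 0.86749
Highest is cycle (1) at 0.9726 (≤1, no arbitrage).

0.9726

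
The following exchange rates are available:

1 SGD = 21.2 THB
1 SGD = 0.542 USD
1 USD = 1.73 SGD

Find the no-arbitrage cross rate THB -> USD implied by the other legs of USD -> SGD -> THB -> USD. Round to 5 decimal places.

0.02727

Known legs of the cycle: 1.73 × 21.2 = 36.676
For no arbitrage the full-cycle product must be 1, so the missing rate is 1 / 36.676 ≈ 0.0272658.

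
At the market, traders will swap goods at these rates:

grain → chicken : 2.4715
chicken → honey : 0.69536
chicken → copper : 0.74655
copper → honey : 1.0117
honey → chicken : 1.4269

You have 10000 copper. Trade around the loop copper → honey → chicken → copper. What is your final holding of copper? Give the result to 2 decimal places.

10000 copper × 1.0117 = 10117 honey
10117 honey × 1.4269 = 14435.9473 chicken
14435.9473 chicken × 0.74655 = 10777.156456815 copper

10777.16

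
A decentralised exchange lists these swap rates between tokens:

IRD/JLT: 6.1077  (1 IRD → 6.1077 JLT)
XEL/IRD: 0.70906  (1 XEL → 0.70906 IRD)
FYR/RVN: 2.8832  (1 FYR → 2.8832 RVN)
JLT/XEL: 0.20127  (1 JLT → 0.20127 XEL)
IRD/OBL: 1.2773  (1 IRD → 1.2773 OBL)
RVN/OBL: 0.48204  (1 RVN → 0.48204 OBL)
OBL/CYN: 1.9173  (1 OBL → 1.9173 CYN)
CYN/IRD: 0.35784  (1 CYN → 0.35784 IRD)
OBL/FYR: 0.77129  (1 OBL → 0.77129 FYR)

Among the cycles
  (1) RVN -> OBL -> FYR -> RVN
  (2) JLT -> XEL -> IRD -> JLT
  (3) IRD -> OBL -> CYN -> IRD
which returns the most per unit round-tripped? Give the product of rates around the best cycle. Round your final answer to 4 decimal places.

(1) 0.48204 × 0.77129 × 2.8832 = 1.07195
(2) 0.20127 × 0.70906 × 6.1077 = 0.87165
(3) 1.2773 × 1.9173 × 0.35784 = 0.87634
Highest is cycle (1) at 1.0720 (>1, arbitrage).

1.0720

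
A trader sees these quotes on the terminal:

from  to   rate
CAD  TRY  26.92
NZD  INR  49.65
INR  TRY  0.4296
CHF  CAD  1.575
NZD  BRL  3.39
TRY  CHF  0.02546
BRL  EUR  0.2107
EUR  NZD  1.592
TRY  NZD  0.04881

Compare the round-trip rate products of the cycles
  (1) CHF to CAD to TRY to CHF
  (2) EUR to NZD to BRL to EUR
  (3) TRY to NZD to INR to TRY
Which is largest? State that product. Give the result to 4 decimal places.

1.1371

(1) 1.575 × 26.92 × 0.02546 = 1.07948
(2) 1.592 × 3.39 × 0.2107 = 1.13712
(3) 0.04881 × 49.65 × 0.4296 = 1.04110
Highest is cycle (2) at 1.1371 (>1, arbitrage).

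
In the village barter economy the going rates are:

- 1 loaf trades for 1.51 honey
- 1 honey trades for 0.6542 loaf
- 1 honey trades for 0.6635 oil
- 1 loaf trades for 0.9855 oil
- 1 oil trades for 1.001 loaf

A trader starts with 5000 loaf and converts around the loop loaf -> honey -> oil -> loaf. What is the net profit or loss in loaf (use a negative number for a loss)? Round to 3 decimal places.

14.434

5000 loaf × 1.51 = 7550 honey
7550 honey × 0.6635 = 5009.425 oil
5009.425 oil × 1.001 = 5014.434425 loaf
Net change: 5014.434425 − 5000 = 14.434425 loaf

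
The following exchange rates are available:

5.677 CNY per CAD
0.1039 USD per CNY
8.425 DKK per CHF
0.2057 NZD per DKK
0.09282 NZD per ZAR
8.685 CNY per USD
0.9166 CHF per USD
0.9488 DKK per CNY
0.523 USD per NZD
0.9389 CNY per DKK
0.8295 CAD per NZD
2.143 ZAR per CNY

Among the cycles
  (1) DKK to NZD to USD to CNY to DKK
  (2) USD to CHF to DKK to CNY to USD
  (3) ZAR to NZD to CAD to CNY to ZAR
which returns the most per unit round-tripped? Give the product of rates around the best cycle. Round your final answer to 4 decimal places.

0.9367

(1) 0.2057 × 0.523 × 8.685 × 0.9488 = 0.88650
(2) 0.9166 × 8.425 × 0.9389 × 0.1039 = 0.75333
(3) 0.09282 × 0.8295 × 5.677 × 2.143 = 0.93670
Highest is cycle (3) at 0.9367 (≤1, no arbitrage).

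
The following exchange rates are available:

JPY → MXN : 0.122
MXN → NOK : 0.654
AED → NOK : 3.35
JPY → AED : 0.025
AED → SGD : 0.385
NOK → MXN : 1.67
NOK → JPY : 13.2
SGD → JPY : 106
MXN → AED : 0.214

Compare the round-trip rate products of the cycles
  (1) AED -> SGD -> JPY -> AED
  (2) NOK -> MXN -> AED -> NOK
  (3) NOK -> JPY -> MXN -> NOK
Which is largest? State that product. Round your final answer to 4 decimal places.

1.1972

(1) 0.385 × 106 × 0.025 = 1.02025
(2) 1.67 × 0.214 × 3.35 = 1.19722
(3) 13.2 × 0.122 × 0.654 = 1.05320
Highest is cycle (2) at 1.1972 (>1, arbitrage).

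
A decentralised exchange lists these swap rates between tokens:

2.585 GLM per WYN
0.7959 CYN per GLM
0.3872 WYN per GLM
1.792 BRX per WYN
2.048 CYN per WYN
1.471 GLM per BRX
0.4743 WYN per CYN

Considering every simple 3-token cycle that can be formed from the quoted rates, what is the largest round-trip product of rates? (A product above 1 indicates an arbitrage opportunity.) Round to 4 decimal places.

1.0207

BRX→GLM→WYN→BRX: 1.471 × 0.3872 × 1.792 = 1.02067
CYN→WYN→GLM→CYN: 0.4743 × 2.585 × 0.7959 = 0.97583
Maximum is BRX→GLM→WYN→BRX at 1.0207; arbitrage exists.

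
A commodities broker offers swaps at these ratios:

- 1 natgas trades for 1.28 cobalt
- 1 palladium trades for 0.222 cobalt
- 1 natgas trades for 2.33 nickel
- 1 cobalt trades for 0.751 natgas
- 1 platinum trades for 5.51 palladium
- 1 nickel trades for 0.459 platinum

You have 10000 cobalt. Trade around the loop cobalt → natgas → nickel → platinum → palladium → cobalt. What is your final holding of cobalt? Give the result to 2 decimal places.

9824.56

10000 cobalt × 0.751 = 7510 natgas
7510 natgas × 2.33 = 17498.3 nickel
17498.3 nickel × 0.459 = 8031.7197 platinum
8031.7197 platinum × 5.51 = 44254.775547 palladium
44254.775547 palladium × 0.222 = 9824.560171434 cobalt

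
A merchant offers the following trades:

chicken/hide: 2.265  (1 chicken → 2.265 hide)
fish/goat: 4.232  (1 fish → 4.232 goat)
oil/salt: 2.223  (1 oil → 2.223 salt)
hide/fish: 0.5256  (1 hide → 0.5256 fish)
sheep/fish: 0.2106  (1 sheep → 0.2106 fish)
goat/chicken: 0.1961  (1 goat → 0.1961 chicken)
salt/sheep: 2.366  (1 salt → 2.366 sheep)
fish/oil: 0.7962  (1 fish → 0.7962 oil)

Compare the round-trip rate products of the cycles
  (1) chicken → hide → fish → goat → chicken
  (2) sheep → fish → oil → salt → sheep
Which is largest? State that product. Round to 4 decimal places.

0.9880

(1) 2.265 × 0.5256 × 4.232 × 0.1961 = 0.98798
(2) 0.2106 × 0.7962 × 2.223 × 2.366 = 0.88193
Highest is cycle (1) at 0.9880 (≤1, no arbitrage).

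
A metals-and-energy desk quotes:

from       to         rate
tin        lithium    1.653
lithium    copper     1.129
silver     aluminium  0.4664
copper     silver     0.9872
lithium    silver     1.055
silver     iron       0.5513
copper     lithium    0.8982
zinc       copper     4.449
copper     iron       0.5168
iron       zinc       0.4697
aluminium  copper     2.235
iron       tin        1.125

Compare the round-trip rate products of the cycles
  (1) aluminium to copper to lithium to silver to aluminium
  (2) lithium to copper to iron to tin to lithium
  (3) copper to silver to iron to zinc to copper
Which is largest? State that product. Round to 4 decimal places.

1.1373

(1) 2.235 × 0.8982 × 1.055 × 0.4664 = 0.98778
(2) 1.129 × 0.5168 × 1.125 × 1.653 = 1.08503
(3) 0.9872 × 0.5513 × 0.4697 × 4.449 = 1.13730
Highest is cycle (3) at 1.1373 (>1, arbitrage).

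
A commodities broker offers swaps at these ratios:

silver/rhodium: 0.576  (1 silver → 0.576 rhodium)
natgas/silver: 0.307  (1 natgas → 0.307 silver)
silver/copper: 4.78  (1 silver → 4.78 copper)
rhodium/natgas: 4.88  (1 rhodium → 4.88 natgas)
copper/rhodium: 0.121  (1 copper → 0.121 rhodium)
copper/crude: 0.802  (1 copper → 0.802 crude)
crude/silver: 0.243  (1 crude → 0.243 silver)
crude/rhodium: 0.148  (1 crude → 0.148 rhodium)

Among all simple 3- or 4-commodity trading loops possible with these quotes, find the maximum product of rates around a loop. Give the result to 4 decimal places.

silver→copper→crude→silver: 4.78 × 0.802 × 0.243 = 0.93156
silver→copper→rhodium→natgas→silver: 4.78 × 0.121 × 4.88 × 0.307 = 0.86651
silver→rhodium→natgas→silver: 0.576 × 4.88 × 0.307 = 0.86294
Maximum is silver→copper→crude→silver at 0.9316; no arbitrage — every cycle loses value.

0.9316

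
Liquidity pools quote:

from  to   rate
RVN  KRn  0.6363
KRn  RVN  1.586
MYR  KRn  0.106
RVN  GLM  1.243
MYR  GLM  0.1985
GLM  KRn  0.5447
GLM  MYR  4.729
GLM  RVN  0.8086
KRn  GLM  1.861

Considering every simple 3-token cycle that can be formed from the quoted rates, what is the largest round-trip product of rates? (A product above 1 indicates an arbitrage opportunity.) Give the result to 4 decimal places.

1.0738

GLM→KRn→RVN→GLM: 0.5447 × 1.586 × 1.243 = 1.07382
GLM→RVN→KRn→GLM: 0.8086 × 0.6363 × 1.861 = 0.95751
GLM→MYR→KRn→GLM: 4.729 × 0.106 × 1.861 = 0.93287
Maximum is GLM→KRn→RVN→GLM at 1.0738; arbitrage exists.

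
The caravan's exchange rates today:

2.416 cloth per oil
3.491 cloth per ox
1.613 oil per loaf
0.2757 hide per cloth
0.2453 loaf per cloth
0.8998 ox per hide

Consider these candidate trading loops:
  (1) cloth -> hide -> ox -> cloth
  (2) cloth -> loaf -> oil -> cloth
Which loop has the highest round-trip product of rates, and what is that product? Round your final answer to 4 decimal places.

0.9559

(1) 0.2757 × 0.8998 × 3.491 = 0.86603
(2) 0.2453 × 1.613 × 2.416 = 0.95594
Highest is cycle (2) at 0.9559 (≤1, no arbitrage).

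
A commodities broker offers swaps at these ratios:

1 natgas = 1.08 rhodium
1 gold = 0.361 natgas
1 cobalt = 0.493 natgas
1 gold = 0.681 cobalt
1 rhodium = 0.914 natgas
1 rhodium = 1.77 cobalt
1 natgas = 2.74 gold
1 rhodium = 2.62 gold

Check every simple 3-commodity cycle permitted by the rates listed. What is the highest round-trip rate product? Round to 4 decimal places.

1.0215

gold→natgas→rhodium→gold: 0.361 × 1.08 × 2.62 = 1.02149
cobalt→natgas→rhodium→cobalt: 0.493 × 1.08 × 1.77 = 0.94242
cobalt→natgas→gold→cobalt: 0.493 × 2.74 × 0.681 = 0.91991
Maximum is gold→natgas→rhodium→gold at 1.0215; arbitrage exists.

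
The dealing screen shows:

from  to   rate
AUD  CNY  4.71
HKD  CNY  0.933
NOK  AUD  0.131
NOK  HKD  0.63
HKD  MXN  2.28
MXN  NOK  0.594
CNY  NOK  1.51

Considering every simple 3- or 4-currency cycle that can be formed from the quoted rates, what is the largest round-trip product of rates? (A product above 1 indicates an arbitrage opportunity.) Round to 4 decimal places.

0.9317

CNY→NOK→AUD→CNY: 1.51 × 0.131 × 4.71 = 0.93169
CNY→NOK→HKD→CNY: 1.51 × 0.63 × 0.933 = 0.88756
MXN→NOK→HKD→MXN: 0.594 × 0.63 × 2.28 = 0.85322
Maximum is CNY→NOK→AUD→CNY at 0.9317; no arbitrage — every cycle loses value.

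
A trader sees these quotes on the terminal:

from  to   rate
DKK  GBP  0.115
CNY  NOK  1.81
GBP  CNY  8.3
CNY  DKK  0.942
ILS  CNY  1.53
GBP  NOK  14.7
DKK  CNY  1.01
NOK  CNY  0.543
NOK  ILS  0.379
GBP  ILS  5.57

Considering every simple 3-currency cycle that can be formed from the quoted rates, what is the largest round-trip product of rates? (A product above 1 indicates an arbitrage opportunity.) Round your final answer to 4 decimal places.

1.0496

NOK→ILS→CNY→NOK: 0.379 × 1.53 × 1.81 = 1.04956
GBP→CNY→DKK→GBP: 8.3 × 0.942 × 0.115 = 0.89914
Maximum is NOK→ILS→CNY→NOK at 1.0496; arbitrage exists.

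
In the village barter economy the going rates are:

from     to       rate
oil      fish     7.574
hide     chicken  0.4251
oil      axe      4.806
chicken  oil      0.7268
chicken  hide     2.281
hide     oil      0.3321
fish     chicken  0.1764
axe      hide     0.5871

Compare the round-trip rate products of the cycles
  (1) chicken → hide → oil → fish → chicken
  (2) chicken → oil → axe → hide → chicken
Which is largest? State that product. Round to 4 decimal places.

(1) 2.281 × 0.3321 × 7.574 × 0.1764 = 1.01209
(2) 0.7268 × 4.806 × 0.5871 × 0.4251 = 0.87177
Highest is cycle (1) at 1.0121 (>1, arbitrage).

1.0121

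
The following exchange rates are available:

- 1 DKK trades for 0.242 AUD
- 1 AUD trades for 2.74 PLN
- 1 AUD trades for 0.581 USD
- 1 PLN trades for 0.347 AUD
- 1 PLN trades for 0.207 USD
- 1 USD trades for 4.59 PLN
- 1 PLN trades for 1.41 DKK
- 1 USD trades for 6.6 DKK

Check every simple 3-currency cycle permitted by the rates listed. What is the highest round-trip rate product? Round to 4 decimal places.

DKK→AUD→PLN→DKK: 0.242 × 2.74 × 1.41 = 0.93494
USD→DKK→AUD→USD: 6.6 × 0.242 × 0.581 = 0.92797
USD→PLN→AUD→USD: 4.59 × 0.347 × 0.581 = 0.92538
Maximum is DKK→AUD→PLN→DKK at 0.9349; no arbitrage — every cycle loses value.

0.9349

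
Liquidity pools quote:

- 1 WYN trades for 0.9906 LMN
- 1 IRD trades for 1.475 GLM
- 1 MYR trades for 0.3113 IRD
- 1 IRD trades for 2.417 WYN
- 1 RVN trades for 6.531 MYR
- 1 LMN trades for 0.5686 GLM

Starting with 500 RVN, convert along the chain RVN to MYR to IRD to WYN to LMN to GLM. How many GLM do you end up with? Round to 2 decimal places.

1383.92

500 RVN × 6.531 = 3265.5 MYR
3265.5 MYR × 0.3113 = 1016.55015 IRD
1016.55015 IRD × 2.417 = 2457.00171255 WYN
2457.00171255 WYN × 0.9906 = 2433.90589645203 LMN
2433.90589645203 LMN × 0.5686 = 1383.918892722624258 GLM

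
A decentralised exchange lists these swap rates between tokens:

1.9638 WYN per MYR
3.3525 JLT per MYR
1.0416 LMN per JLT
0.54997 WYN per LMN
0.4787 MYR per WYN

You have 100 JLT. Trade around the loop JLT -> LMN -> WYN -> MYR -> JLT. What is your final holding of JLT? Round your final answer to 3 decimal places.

100 JLT × 1.0416 = 104.16 LMN
104.16 LMN × 0.54997 = 57.2848752 WYN
57.2848752 WYN × 0.4787 = 27.42226975824 MYR
27.42226975824 MYR × 3.3525 = 91.9331593644996 JLT

91.933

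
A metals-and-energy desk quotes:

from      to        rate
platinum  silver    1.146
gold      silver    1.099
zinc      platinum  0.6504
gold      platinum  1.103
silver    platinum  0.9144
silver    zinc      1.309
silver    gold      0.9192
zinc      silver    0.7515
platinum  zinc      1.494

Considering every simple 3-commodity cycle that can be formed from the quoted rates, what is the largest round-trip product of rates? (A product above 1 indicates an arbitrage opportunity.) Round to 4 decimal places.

1.1619

silver→gold→platinum→silver: 0.9192 × 1.103 × 1.146 = 1.16190
silver→platinum→zinc→silver: 0.9144 × 1.494 × 0.7515 = 1.02663
silver→zinc→platinum→silver: 1.309 × 0.6504 × 1.146 = 0.97567
Maximum is silver→gold→platinum→silver at 1.1619; arbitrage exists.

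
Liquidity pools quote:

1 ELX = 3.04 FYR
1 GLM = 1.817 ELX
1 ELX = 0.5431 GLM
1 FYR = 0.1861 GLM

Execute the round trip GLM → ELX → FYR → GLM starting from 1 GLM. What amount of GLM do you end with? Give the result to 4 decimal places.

1.0280

1 GLM × 1.817 = 1.817 ELX
1.817 ELX × 3.04 = 5.52368 FYR
5.52368 FYR × 0.1861 = 1.027956848 GLM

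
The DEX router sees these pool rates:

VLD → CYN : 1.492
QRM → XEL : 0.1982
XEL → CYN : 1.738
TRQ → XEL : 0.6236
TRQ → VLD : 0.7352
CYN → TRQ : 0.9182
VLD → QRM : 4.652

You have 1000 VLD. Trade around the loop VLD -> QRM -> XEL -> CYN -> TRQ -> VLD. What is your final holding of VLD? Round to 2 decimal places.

1000 VLD × 4.652 = 4652 QRM
4652 QRM × 0.1982 = 922.0264 XEL
922.0264 XEL × 1.738 = 1602.4818832 CYN
1602.4818832 CYN × 0.9182 = 1471.39886515424 TRQ
1471.39886515424 TRQ × 0.7352 = 1081.772445661397248 VLD

1081.77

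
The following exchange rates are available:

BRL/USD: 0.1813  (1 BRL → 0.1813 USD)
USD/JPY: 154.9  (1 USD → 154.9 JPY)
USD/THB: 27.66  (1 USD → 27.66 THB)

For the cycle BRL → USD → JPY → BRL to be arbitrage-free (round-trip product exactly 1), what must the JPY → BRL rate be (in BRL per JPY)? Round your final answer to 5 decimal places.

Known legs of the cycle: 0.1813 × 154.9 = 28.08337
For no arbitrage the full-cycle product must be 1, so the missing rate is 1 / 28.08337 ≈ 0.0356083.

0.03561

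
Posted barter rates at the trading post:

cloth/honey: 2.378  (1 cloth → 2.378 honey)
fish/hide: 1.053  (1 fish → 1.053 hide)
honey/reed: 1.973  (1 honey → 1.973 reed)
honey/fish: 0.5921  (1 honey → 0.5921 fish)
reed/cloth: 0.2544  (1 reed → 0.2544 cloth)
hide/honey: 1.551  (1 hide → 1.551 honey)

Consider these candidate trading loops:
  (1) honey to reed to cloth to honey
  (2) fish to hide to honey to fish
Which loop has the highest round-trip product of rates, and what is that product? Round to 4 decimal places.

1.1936

(1) 1.973 × 0.2544 × 2.378 = 1.19359
(2) 1.053 × 1.551 × 0.5921 = 0.96702
Highest is cycle (1) at 1.1936 (>1, arbitrage).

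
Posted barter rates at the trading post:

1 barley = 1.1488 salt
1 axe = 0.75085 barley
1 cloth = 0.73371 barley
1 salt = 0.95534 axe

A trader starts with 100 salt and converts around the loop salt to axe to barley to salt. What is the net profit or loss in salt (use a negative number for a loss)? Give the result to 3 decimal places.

-17.595

100 salt × 0.95534 = 95.534 axe
95.534 axe × 0.75085 = 71.7317039 barley
71.7317039 barley × 1.1488 = 82.40538144032 salt
Net change: 82.40538144032 − 100 = -17.59461855968 salt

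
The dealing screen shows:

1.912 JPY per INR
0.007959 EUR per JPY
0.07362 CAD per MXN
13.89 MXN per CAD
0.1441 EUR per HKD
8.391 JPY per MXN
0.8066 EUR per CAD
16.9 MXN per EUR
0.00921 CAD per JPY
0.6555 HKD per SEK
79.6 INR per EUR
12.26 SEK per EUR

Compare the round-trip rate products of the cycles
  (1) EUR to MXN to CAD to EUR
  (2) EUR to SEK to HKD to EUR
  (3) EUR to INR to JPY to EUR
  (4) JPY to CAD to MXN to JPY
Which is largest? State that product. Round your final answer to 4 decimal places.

(1) 16.9 × 0.07362 × 0.8066 = 1.00355
(2) 12.26 × 0.6555 × 0.1441 = 1.15805
(3) 79.6 × 1.912 × 0.007959 = 1.21132
(4) 0.00921 × 13.89 × 8.391 = 1.07343
Highest is cycle (3) at 1.2113 (>1, arbitrage).

1.2113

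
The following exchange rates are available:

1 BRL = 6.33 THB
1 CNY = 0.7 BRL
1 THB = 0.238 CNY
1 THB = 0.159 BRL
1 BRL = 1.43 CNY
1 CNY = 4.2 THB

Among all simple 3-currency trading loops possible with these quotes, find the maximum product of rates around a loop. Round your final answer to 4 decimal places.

THB→CNY→BRL→THB: 0.238 × 0.7 × 6.33 = 1.05458
THB→BRL→CNY→THB: 0.159 × 1.43 × 4.2 = 0.95495
Maximum is THB→CNY→BRL→THB at 1.0546; arbitrage exists.

1.0546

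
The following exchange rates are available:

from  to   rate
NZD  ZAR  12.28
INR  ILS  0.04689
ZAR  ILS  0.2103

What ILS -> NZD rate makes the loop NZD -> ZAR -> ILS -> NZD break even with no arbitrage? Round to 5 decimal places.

Known legs of the cycle: 12.28 × 0.2103 = 2.582484
For no arbitrage the full-cycle product must be 1, so the missing rate is 1 / 2.582484 ≈ 0.3872241.

0.38722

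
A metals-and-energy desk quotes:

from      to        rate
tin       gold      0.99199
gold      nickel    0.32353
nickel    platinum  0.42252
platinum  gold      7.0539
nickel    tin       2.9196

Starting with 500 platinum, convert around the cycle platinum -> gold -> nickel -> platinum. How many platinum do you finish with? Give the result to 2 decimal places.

500 platinum × 7.0539 = 3526.95 gold
3526.95 gold × 0.32353 = 1141.0741335 nickel
1141.0741335 nickel × 0.42252 = 482.12664288642 platinum

482.13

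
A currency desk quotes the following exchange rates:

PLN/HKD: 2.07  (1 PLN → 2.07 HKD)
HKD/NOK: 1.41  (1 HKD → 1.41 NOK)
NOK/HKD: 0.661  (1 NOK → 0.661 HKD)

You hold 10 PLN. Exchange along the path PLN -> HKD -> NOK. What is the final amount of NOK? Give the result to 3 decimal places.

10 PLN × 2.07 = 20.7 HKD
20.7 HKD × 1.41 = 29.187 NOK

29.187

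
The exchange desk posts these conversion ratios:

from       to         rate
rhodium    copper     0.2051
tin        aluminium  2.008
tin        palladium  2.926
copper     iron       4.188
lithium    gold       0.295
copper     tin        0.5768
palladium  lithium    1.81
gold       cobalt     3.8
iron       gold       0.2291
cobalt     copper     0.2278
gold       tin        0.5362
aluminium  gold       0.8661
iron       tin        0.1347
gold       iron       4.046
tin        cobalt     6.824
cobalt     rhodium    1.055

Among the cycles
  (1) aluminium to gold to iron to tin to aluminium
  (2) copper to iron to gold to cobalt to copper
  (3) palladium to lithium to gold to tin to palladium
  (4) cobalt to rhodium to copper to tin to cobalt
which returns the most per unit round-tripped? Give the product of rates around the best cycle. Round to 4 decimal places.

0.9478

(1) 0.8661 × 4.046 × 0.1347 × 2.008 = 0.94782
(2) 4.188 × 0.2291 × 3.8 × 0.2278 = 0.83056
(3) 1.81 × 0.295 × 0.5362 × 2.926 = 0.83773
(4) 1.055 × 0.2051 × 0.5768 × 6.824 = 0.85169
Highest is cycle (1) at 0.9478 (≤1, no arbitrage).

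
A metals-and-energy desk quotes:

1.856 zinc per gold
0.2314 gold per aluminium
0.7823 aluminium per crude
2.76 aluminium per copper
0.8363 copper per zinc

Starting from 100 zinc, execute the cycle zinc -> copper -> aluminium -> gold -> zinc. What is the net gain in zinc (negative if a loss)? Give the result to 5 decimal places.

-0.86831

100 zinc × 0.8363 = 83.63 copper
83.63 copper × 2.76 = 230.8188 aluminium
230.8188 aluminium × 0.2314 = 53.41147032 gold
53.41147032 gold × 1.856 = 99.13168891392 zinc
Net change: 99.13168891392 − 100 = -0.86831108608 zinc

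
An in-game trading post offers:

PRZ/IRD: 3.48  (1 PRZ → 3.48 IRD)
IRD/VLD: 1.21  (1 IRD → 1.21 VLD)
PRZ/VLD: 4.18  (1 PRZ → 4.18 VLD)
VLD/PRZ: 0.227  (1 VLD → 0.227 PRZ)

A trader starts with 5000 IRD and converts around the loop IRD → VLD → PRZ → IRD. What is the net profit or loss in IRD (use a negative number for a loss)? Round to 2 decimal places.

-220.74

5000 IRD × 1.21 = 6050 VLD
6050 VLD × 0.227 = 1373.35 PRZ
1373.35 PRZ × 3.48 = 4779.258 IRD
Net change: 4779.258 − 5000 = -220.742 IRD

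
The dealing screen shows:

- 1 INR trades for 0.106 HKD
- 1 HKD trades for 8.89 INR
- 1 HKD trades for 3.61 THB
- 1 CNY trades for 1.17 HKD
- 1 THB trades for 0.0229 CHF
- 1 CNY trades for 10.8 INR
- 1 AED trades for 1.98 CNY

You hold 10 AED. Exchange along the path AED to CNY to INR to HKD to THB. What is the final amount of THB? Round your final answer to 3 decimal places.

10 AED × 1.98 = 19.8 CNY
19.8 CNY × 10.8 = 213.84 INR
213.84 INR × 0.106 = 22.66704 HKD
22.66704 HKD × 3.61 = 81.8280144 THB

81.828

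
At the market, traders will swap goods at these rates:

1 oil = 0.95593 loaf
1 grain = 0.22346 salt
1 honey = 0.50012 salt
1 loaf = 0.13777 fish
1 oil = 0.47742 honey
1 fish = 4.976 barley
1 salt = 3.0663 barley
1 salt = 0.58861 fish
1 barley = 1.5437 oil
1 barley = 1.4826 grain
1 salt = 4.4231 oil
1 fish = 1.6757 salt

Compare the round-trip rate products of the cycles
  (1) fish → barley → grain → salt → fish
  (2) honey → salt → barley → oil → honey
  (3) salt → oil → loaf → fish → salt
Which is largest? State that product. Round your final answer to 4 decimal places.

1.1302

(1) 4.976 × 1.4826 × 0.22346 × 0.58861 = 0.97036
(2) 0.50012 × 3.0663 × 1.5437 × 0.47742 = 1.13019
(3) 4.4231 × 0.95593 × 0.13777 × 1.6757 = 0.97612
Highest is cycle (2) at 1.1302 (>1, arbitrage).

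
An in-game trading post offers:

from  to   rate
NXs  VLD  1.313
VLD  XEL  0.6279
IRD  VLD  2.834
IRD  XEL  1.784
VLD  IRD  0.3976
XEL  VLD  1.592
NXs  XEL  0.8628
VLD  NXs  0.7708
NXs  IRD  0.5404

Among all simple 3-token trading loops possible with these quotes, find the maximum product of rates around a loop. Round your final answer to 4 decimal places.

NXs→IRD→VLD→NXs: 0.5404 × 2.834 × 0.7708 = 1.18048
VLD→IRD→XEL→VLD: 0.3976 × 1.784 × 1.592 = 1.12923
NXs→XEL→VLD→NXs: 0.8628 × 1.592 × 0.7708 = 1.05875
Maximum is NXs→IRD→VLD→NXs at 1.1805; arbitrage exists.

1.1805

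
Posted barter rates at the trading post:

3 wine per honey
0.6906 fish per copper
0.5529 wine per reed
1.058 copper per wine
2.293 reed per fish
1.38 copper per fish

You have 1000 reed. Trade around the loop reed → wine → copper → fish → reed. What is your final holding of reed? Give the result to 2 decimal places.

1000 reed × 0.5529 = 552.9 wine
552.9 wine × 1.058 = 584.9682 copper
584.9682 copper × 0.6906 = 403.97903892 fish
403.97903892 fish × 2.293 = 926.32393624356 reed

926.32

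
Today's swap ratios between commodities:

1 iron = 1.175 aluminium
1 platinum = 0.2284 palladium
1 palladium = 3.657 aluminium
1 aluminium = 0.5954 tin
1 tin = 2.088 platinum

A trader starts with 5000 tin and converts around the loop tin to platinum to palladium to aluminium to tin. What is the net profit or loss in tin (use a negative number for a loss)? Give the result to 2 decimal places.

5000 tin × 2.088 = 10440 platinum
10440 platinum × 0.2284 = 2384.496 palladium
2384.496 palladium × 3.657 = 8720.101872 aluminium
8720.101872 aluminium × 0.5954 = 5191.9486545888 tin
Net change: 5191.9486545888 − 5000 = 191.9486545888 tin

191.95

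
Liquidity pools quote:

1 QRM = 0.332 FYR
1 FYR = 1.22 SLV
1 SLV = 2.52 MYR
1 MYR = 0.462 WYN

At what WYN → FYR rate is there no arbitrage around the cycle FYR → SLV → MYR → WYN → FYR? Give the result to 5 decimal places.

Known legs of the cycle: 1.22 × 2.52 × 0.462 = 1.4203728
For no arbitrage the full-cycle product must be 1, so the missing rate is 1 / 1.4203728 ≈ 0.7040405.

0.70404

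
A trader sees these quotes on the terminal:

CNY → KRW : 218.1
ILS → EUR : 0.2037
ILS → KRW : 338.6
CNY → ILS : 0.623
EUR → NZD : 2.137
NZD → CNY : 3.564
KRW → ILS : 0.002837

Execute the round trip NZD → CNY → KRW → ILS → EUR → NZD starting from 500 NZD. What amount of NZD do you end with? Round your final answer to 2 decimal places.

479.97

500 NZD × 3.564 = 1782 CNY
1782 CNY × 218.1 = 388654.2 KRW
388654.2 KRW × 0.002837 = 1102.6119654 ILS
1102.6119654 ILS × 0.2037 = 224.60205735198 EUR
224.60205735198 EUR × 2.137 = 479.97459656118126 NZD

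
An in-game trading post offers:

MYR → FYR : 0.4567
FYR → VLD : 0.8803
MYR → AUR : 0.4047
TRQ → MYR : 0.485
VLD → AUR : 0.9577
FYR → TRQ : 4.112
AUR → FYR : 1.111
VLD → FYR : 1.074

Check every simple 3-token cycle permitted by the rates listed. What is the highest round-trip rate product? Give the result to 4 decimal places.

VLD→AUR→FYR→VLD: 0.9577 × 1.111 × 0.8803 = 0.93664
MYR→FYR→TRQ→MYR: 0.4567 × 4.112 × 0.485 = 0.91081
Maximum is VLD→AUR→FYR→VLD at 0.9366; no arbitrage — every cycle loses value.

0.9366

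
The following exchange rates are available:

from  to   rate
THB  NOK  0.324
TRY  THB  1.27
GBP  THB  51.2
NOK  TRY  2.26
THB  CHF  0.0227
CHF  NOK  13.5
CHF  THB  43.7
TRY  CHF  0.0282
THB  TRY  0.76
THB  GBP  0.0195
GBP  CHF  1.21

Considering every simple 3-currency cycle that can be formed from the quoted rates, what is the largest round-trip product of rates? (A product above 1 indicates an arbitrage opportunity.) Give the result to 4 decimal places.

1.0311

GBP→CHF→THB→GBP: 1.21 × 43.7 × 0.0195 = 1.03110
CHF→THB→TRY→CHF: 43.7 × 0.76 × 0.0282 = 0.93658
NOK→TRY→THB→NOK: 2.26 × 1.27 × 0.324 = 0.92994
NOK→TRY→CHF→NOK: 2.26 × 0.0282 × 13.5 = 0.86038
Maximum is GBP→CHF→THB→GBP at 1.0311; arbitrage exists.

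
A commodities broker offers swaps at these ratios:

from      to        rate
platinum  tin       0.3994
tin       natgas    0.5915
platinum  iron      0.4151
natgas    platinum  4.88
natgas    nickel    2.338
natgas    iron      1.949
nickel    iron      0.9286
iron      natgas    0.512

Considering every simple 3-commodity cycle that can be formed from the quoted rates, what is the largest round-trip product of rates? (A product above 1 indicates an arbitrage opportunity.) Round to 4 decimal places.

platinum→tin→natgas→platinum: 0.3994 × 0.5915 × 4.88 = 1.15288
nickel→iron→natgas→nickel: 0.9286 × 0.512 × 2.338 = 1.11159
platinum→iron→natgas→platinum: 0.4151 × 0.512 × 4.88 = 1.03715
Maximum is platinum→tin→natgas→platinum at 1.1529; arbitrage exists.

1.1529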